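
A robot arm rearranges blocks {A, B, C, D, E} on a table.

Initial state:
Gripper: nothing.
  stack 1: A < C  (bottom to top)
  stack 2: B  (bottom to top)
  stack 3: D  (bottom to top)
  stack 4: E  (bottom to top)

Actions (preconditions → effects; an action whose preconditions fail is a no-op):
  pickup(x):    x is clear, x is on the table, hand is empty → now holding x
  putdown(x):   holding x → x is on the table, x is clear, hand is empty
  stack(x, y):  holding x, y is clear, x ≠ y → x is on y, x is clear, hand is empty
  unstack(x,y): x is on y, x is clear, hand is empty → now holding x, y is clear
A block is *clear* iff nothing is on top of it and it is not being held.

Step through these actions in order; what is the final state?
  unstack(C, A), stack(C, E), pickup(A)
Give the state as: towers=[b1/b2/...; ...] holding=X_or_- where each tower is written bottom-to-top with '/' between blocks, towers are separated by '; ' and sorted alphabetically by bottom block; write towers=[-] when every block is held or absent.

towers=[B; D; E/C] holding=A

step 1 (unstack(C, A)): towers=[A; B; D; E] holding=C
step 2 (stack(C, E)): towers=[A; B; D; E/C] holding=-
step 3 (pickup(A)): towers=[B; D; E/C] holding=A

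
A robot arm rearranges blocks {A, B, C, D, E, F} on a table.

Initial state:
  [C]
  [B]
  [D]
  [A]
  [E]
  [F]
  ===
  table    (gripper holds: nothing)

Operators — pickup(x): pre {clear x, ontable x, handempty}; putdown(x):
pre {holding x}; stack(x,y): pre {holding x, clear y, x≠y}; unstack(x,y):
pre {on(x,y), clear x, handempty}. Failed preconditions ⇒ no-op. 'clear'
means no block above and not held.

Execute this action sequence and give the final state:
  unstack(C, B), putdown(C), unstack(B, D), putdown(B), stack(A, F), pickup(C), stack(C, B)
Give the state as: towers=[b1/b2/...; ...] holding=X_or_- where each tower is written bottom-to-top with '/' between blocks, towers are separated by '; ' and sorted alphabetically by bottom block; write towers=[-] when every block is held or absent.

step 1 (unstack(C, B)): towers=[F/E/A/D/B] holding=C
step 2 (putdown(C)): towers=[C; F/E/A/D/B] holding=-
step 3 (unstack(B, D)): towers=[C; F/E/A/D] holding=B
step 4 (putdown(B)): towers=[B; C; F/E/A/D] holding=-
step 5 (stack(A, F)) [no-op]: towers=[B; C; F/E/A/D] holding=-
step 6 (pickup(C)): towers=[B; F/E/A/D] holding=C
step 7 (stack(C, B)): towers=[B/C; F/E/A/D] holding=-

towers=[B/C; F/E/A/D] holding=-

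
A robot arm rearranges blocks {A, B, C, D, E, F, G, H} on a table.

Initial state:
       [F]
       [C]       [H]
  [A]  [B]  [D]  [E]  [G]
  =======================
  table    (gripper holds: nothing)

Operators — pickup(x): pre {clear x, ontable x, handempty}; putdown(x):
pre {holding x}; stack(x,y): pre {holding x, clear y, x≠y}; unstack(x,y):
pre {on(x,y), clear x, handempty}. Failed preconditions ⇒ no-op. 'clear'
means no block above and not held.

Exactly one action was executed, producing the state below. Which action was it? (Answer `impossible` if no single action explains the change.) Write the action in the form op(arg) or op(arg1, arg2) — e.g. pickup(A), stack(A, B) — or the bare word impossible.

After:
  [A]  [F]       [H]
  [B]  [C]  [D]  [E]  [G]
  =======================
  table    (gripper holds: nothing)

target: towers=[B/A; C/F; D; E/H; G] holding=-
         pickup(G) → towers=[A; B/C/F; D; E/H] holding=G
         pickup(A) → towers=[B/C/F; D; E/H; G] holding=A
     unstack(H, E) → towers=[A; B/C/F; D; E; G] holding=H
     unstack(F, C) → towers=[A; B/C; D; E/H; G] holding=F
         pickup(D) → towers=[A; B/C/F; E/H; G] holding=D
none of the 5 applicable actions match → impossible

impossible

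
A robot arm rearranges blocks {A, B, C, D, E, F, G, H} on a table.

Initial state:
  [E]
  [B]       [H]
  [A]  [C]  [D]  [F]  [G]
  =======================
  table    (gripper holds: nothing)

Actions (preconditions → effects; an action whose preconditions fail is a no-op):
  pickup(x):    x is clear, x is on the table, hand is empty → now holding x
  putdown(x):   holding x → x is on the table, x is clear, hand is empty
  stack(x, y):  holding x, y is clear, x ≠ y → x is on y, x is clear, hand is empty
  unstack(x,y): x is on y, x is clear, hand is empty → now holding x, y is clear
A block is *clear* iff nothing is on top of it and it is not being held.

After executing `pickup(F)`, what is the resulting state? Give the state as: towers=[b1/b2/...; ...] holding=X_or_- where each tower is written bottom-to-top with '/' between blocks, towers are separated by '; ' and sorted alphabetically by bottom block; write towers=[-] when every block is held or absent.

towers=[A/B/E; C; D/H; G] holding=F

before: towers=[A/B/E; C; D/H; F; G] holding=-
pre[pickup(F)]: clear(F) yes, ontable(F) yes, handempty yes
all met → apply pickup(F)
after:  towers=[A/B/E; C; D/H; G] holding=F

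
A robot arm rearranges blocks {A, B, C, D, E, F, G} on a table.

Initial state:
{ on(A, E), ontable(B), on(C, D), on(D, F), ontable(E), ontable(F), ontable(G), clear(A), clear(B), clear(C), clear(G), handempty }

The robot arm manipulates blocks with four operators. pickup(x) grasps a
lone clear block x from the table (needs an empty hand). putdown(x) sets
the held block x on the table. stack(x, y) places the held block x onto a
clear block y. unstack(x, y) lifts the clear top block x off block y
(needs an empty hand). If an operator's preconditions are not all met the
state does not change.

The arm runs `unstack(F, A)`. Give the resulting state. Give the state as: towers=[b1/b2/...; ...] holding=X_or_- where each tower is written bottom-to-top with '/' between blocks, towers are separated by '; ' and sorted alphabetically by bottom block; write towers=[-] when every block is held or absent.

towers=[B; E/A; F/D/C; G] holding=-

before: towers=[B; E/A; F/D/C; G] holding=-
pre[unstack(F, A)]: on(F,A) no, clear(F) no, handempty yes
on(F,A), clear(F) unmet → unstack(F, A) is a no-op
after:  towers=[B; E/A; F/D/C; G] holding=-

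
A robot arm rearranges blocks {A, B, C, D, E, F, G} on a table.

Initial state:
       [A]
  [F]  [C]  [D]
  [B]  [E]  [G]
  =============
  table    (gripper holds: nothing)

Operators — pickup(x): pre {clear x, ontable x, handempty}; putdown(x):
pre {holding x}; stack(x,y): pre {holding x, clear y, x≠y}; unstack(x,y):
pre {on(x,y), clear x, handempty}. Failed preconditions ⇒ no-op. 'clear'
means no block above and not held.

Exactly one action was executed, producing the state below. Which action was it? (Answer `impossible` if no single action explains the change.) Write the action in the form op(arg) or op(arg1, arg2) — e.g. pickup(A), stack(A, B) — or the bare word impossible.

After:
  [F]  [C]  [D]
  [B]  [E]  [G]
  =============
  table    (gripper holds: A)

unstack(A, C)

target: towers=[B/F; E/C; G/D] holding=A
     unstack(F, B) → towers=[B; E/C/A; G/D] holding=F
     unstack(D, G) → towers=[B/F; E/C/A; G] holding=D
     unstack(A, C) → towers=[B/F; E/C; G/D] holding=A  ← match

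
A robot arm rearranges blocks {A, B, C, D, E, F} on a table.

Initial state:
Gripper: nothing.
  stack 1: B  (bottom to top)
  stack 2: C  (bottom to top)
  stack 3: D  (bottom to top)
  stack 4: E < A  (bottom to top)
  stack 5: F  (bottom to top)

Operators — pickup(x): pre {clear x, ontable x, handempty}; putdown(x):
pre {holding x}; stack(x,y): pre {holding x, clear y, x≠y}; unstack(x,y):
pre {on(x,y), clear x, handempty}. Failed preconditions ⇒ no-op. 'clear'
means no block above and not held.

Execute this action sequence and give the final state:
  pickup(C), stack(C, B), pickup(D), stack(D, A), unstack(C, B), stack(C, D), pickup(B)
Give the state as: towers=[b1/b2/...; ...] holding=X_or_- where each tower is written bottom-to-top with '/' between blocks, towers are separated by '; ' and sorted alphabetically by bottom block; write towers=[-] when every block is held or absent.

towers=[E/A/D/C; F] holding=B

step 1 (pickup(C)): towers=[B; D; E/A; F] holding=C
step 2 (stack(C, B)): towers=[B/C; D; E/A; F] holding=-
step 3 (pickup(D)): towers=[B/C; E/A; F] holding=D
step 4 (stack(D, A)): towers=[B/C; E/A/D; F] holding=-
step 5 (unstack(C, B)): towers=[B; E/A/D; F] holding=C
step 6 (stack(C, D)): towers=[B; E/A/D/C; F] holding=-
step 7 (pickup(B)): towers=[E/A/D/C; F] holding=B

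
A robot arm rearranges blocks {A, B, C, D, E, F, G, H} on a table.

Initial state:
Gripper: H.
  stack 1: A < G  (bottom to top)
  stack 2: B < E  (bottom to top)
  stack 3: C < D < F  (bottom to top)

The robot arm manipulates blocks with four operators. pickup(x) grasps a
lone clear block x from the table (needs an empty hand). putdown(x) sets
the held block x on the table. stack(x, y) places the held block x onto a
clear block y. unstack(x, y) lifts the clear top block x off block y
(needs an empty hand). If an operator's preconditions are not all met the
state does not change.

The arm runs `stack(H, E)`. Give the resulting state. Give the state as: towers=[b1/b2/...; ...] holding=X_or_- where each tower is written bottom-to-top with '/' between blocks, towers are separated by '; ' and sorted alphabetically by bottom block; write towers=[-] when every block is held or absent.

towers=[A/G; B/E/H; C/D/F] holding=-

before: towers=[A/G; B/E; C/D/F] holding=H
pre[stack(H, E)]: holding(H) ✓, clear(E) ✓, H≠E ✓
all met → apply stack(H, E)
after:  towers=[A/G; B/E/H; C/D/F] holding=-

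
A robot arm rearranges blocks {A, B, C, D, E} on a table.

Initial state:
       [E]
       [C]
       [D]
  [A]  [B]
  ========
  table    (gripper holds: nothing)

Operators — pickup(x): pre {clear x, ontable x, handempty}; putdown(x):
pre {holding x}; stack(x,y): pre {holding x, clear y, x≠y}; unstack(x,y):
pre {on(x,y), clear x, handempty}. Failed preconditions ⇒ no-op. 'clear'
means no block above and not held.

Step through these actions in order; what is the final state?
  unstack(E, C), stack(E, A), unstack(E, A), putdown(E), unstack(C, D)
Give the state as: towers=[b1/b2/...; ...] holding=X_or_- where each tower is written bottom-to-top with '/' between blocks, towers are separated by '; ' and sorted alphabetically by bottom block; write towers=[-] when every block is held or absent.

towers=[A; B/D; E] holding=C

step 1 (unstack(E, C)): towers=[A; B/D/C] holding=E
step 2 (stack(E, A)): towers=[A/E; B/D/C] holding=-
step 3 (unstack(E, A)): towers=[A; B/D/C] holding=E
step 4 (putdown(E)): towers=[A; B/D/C; E] holding=-
step 5 (unstack(C, D)): towers=[A; B/D; E] holding=C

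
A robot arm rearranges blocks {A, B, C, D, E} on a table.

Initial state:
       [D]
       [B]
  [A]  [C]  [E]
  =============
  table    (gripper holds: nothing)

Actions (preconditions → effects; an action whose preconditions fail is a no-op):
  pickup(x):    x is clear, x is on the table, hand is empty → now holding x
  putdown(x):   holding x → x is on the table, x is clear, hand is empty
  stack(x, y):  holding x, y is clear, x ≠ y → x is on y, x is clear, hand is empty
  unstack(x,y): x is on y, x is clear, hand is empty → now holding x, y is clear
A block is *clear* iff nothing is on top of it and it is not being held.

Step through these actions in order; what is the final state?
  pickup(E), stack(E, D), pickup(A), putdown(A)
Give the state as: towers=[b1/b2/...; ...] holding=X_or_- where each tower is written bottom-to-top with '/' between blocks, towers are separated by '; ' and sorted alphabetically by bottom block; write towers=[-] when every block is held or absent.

towers=[A; C/B/D/E] holding=-

step 1 (pickup(E)): towers=[A; C/B/D] holding=E
step 2 (stack(E, D)): towers=[A; C/B/D/E] holding=-
step 3 (pickup(A)): towers=[C/B/D/E] holding=A
step 4 (putdown(A)): towers=[A; C/B/D/E] holding=-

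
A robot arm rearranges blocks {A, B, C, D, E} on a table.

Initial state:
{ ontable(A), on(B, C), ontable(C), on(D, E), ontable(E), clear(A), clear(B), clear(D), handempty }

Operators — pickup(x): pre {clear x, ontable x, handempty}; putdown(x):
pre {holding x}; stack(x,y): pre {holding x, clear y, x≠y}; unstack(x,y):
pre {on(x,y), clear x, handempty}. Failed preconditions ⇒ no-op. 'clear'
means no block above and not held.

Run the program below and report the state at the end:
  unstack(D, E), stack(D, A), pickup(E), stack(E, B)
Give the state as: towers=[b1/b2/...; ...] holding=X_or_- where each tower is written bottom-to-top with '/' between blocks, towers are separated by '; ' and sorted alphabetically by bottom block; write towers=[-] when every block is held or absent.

towers=[A/D; C/B/E] holding=-

step 1 (unstack(D, E)): towers=[A; C/B; E] holding=D
step 2 (stack(D, A)): towers=[A/D; C/B; E] holding=-
step 3 (pickup(E)): towers=[A/D; C/B] holding=E
step 4 (stack(E, B)): towers=[A/D; C/B/E] holding=-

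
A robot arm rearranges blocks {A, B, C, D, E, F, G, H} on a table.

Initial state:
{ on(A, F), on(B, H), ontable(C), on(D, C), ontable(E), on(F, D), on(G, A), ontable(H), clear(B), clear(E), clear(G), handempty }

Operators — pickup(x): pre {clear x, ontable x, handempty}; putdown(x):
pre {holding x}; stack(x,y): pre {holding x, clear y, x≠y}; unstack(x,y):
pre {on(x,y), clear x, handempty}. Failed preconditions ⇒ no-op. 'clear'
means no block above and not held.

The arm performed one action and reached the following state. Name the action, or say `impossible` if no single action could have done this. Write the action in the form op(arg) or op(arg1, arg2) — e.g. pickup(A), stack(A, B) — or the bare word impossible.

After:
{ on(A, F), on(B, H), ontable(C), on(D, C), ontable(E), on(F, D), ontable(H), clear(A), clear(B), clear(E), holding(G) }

target: towers=[C/D/F/A; E; H/B] holding=G
     unstack(G, A) → towers=[C/D/F/A; E; H/B] holding=G  ← match
         pickup(E) → towers=[C/D/F/A/G; H/B] holding=E
     unstack(B, H) → towers=[C/D/F/A/G; E; H] holding=B

unstack(G, A)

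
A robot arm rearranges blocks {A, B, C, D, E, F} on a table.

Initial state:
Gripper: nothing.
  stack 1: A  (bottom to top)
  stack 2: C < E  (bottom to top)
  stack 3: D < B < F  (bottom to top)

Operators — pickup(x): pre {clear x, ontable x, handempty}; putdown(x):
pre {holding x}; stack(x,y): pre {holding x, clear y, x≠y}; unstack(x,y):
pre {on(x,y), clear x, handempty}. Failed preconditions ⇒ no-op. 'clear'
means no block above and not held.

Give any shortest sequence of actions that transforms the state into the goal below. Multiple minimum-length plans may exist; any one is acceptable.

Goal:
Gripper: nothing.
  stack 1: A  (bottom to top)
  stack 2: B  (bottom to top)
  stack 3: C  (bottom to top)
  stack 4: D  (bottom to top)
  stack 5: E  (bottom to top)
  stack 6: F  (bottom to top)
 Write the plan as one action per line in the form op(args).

unstack(F, B)
putdown(F)
unstack(B, D)
putdown(B)
unstack(E, C)
putdown(E)

step 1 (unstack(F, B)): towers=[A; C/E; D/B] holding=F
step 2 (putdown(F)): towers=[A; C/E; D/B; F] holding=-
step 3 (unstack(B, D)): towers=[A; C/E; D; F] holding=B
step 4 (putdown(B)): towers=[A; B; C/E; D; F] holding=-
step 5 (unstack(E, C)): towers=[A; B; C; D; F] holding=E
step 6 (putdown(E)): towers=[A; B; C; D; E; F] holding=-
goal check: towers=[A; B; C; D; E; F] holding=- — reached (length 6, optimal by BFS)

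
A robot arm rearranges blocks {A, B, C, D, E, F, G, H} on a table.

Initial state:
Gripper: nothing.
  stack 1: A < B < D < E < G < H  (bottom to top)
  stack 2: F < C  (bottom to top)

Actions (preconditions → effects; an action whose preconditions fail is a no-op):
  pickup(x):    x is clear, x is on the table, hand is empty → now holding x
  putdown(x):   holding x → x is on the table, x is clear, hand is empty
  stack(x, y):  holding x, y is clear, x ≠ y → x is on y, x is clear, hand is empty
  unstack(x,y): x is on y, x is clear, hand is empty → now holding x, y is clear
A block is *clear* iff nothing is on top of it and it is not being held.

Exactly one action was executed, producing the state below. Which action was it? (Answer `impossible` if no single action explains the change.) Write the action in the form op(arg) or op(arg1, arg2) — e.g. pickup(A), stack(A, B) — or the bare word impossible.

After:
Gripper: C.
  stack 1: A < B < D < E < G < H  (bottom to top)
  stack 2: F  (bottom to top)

unstack(C, F)

target: towers=[A/B/D/E/G/H; F] holding=C
     unstack(H, G) → towers=[A/B/D/E/G; F/C] holding=H
     unstack(C, F) → towers=[A/B/D/E/G/H; F] holding=C  ← match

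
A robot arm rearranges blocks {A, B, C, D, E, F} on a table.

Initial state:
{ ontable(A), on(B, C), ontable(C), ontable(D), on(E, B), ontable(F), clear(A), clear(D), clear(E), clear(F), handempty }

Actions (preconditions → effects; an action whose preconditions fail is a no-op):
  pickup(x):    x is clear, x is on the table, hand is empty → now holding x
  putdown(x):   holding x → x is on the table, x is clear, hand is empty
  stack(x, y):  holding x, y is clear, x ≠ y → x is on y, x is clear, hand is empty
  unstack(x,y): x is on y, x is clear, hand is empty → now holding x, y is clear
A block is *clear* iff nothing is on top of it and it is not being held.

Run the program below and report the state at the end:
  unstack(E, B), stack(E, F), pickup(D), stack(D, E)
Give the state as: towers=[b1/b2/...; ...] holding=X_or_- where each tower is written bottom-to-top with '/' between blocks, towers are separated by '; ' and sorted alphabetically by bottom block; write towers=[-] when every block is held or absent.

step 1 (unstack(E, B)): towers=[A; C/B; D; F] holding=E
step 2 (stack(E, F)): towers=[A; C/B; D; F/E] holding=-
step 3 (pickup(D)): towers=[A; C/B; F/E] holding=D
step 4 (stack(D, E)): towers=[A; C/B; F/E/D] holding=-

towers=[A; C/B; F/E/D] holding=-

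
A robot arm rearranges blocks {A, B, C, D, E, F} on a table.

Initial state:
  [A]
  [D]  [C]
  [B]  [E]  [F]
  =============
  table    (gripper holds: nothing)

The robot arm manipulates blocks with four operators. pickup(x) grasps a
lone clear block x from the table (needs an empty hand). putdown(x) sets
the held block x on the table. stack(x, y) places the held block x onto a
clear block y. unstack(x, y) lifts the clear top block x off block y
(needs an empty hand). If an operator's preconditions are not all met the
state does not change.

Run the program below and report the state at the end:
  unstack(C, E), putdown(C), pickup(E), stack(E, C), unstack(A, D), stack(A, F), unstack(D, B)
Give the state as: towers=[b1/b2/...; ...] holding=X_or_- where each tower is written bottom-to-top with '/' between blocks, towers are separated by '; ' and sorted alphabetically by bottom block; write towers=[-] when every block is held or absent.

step 1 (unstack(C, E)): towers=[B/D/A; E; F] holding=C
step 2 (putdown(C)): towers=[B/D/A; C; E; F] holding=-
step 3 (pickup(E)): towers=[B/D/A; C; F] holding=E
step 4 (stack(E, C)): towers=[B/D/A; C/E; F] holding=-
step 5 (unstack(A, D)): towers=[B/D; C/E; F] holding=A
step 6 (stack(A, F)): towers=[B/D; C/E; F/A] holding=-
step 7 (unstack(D, B)): towers=[B; C/E; F/A] holding=D

towers=[B; C/E; F/A] holding=D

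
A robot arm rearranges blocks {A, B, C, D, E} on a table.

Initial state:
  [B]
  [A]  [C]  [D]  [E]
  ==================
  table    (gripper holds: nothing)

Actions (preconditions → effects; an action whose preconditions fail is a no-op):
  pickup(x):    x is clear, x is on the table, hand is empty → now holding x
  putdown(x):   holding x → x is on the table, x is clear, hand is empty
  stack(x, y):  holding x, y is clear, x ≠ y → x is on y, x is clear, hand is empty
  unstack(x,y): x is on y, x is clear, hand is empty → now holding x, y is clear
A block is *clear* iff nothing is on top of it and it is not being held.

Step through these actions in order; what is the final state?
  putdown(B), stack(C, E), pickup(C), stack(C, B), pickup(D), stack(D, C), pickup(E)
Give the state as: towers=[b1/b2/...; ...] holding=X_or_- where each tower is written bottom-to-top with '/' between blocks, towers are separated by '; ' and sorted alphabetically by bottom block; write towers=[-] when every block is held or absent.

towers=[A/B/C/D] holding=E

step 1 (putdown(B)) [no-op]: towers=[A/B; C; D; E] holding=-
step 2 (stack(C, E)) [no-op]: towers=[A/B; C; D; E] holding=-
step 3 (pickup(C)): towers=[A/B; D; E] holding=C
step 4 (stack(C, B)): towers=[A/B/C; D; E] holding=-
step 5 (pickup(D)): towers=[A/B/C; E] holding=D
step 6 (stack(D, C)): towers=[A/B/C/D; E] holding=-
step 7 (pickup(E)): towers=[A/B/C/D] holding=E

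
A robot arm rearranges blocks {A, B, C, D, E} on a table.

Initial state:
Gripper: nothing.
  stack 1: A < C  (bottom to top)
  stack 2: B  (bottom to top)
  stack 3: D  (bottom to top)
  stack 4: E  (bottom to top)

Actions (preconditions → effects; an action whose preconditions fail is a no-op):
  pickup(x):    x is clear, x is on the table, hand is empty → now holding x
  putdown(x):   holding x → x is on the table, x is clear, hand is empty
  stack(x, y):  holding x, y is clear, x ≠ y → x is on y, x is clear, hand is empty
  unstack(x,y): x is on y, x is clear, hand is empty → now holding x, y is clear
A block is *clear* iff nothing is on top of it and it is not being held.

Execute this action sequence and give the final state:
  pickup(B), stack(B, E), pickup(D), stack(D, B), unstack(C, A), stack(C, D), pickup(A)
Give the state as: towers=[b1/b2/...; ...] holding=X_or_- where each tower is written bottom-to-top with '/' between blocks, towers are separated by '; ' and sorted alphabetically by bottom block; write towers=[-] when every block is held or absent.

step 1 (pickup(B)): towers=[A/C; D; E] holding=B
step 2 (stack(B, E)): towers=[A/C; D; E/B] holding=-
step 3 (pickup(D)): towers=[A/C; E/B] holding=D
step 4 (stack(D, B)): towers=[A/C; E/B/D] holding=-
step 5 (unstack(C, A)): towers=[A; E/B/D] holding=C
step 6 (stack(C, D)): towers=[A; E/B/D/C] holding=-
step 7 (pickup(A)): towers=[E/B/D/C] holding=A

towers=[E/B/D/C] holding=A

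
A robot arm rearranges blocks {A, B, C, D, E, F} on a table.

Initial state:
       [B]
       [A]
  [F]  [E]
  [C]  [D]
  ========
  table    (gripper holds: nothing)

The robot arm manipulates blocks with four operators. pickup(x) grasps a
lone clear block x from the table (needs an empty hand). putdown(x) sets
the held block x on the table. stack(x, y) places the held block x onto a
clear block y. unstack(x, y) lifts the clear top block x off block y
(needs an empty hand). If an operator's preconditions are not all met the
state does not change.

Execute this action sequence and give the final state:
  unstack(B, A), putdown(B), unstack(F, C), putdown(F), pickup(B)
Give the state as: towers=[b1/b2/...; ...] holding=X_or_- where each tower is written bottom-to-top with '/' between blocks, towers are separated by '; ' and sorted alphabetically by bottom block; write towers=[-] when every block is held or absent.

towers=[C; D/E/A; F] holding=B

step 1 (unstack(B, A)): towers=[C/F; D/E/A] holding=B
step 2 (putdown(B)): towers=[B; C/F; D/E/A] holding=-
step 3 (unstack(F, C)): towers=[B; C; D/E/A] holding=F
step 4 (putdown(F)): towers=[B; C; D/E/A; F] holding=-
step 5 (pickup(B)): towers=[C; D/E/A; F] holding=B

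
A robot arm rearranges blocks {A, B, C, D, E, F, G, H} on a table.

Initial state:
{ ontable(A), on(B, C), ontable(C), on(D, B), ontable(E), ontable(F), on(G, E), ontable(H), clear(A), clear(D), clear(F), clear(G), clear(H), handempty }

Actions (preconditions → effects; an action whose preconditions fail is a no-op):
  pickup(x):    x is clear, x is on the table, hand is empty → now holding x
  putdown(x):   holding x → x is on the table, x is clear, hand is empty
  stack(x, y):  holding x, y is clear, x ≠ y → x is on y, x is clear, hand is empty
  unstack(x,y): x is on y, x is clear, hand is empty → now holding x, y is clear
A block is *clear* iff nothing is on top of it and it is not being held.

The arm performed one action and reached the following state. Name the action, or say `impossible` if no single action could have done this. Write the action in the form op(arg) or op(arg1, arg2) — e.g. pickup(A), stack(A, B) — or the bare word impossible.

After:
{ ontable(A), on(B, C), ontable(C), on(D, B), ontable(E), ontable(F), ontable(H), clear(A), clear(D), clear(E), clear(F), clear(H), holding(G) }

target: towers=[A; C/B/D; E; F; H] holding=G
     unstack(G, E) → towers=[A; C/B/D; E; F; H] holding=G  ← match
         pickup(A) → towers=[C/B/D; E/G; F; H] holding=A
         pickup(H) → towers=[A; C/B/D; E/G; F] holding=H
         pickup(F) → towers=[A; C/B/D; E/G; H] holding=F
     unstack(D, B) → towers=[A; C/B; E/G; F; H] holding=D

unstack(G, E)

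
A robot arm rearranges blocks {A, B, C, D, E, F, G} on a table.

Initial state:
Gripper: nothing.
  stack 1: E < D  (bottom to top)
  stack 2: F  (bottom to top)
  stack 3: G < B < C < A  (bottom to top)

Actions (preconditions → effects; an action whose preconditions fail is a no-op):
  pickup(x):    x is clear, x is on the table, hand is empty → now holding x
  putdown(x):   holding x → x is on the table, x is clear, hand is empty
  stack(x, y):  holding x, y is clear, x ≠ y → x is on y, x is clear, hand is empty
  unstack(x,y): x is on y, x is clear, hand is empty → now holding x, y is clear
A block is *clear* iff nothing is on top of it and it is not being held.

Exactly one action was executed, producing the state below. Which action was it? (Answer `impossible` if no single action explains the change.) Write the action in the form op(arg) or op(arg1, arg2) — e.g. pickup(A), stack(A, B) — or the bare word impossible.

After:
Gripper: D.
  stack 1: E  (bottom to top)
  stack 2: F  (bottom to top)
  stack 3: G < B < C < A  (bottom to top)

unstack(D, E)

target: towers=[E; F; G/B/C/A] holding=D
         pickup(F) → towers=[E/D; G/B/C/A] holding=F
     unstack(D, E) → towers=[E; F; G/B/C/A] holding=D  ← match
     unstack(A, C) → towers=[E/D; F; G/B/C] holding=A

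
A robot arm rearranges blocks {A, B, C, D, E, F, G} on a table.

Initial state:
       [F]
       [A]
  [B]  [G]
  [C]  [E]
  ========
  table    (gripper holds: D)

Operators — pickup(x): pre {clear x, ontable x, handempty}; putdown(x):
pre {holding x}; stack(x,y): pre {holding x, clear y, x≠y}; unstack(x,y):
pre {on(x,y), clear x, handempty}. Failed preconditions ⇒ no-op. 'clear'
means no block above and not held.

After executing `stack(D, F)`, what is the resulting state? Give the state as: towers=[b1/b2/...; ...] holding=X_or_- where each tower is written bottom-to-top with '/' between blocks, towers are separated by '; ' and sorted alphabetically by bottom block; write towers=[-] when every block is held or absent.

before: towers=[C/B; E/G/A/F] holding=D
pre[stack(D, F)]: holding(D) ✓, clear(F) ✓, D≠F ✓
all met → apply stack(D, F)
after:  towers=[C/B; E/G/A/F/D] holding=-

towers=[C/B; E/G/A/F/D] holding=-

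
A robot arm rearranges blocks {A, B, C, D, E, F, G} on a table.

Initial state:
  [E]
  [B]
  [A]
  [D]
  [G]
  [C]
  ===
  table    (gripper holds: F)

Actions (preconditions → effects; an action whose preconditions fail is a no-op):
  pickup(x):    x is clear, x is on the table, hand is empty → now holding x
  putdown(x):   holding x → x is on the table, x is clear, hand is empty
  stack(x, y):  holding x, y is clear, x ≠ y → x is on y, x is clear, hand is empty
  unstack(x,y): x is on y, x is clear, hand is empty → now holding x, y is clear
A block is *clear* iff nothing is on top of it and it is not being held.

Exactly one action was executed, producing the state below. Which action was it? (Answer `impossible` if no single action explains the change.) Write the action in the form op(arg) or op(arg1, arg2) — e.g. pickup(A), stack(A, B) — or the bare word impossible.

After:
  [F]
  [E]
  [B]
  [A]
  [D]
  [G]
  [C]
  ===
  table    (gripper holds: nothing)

target: towers=[C/G/D/A/B/E/F] holding=-
        putdown(F) → towers=[C/G/D/A/B/E; F] holding=-
       stack(F, E) → towers=[C/G/D/A/B/E/F] holding=-  ← match

stack(F, E)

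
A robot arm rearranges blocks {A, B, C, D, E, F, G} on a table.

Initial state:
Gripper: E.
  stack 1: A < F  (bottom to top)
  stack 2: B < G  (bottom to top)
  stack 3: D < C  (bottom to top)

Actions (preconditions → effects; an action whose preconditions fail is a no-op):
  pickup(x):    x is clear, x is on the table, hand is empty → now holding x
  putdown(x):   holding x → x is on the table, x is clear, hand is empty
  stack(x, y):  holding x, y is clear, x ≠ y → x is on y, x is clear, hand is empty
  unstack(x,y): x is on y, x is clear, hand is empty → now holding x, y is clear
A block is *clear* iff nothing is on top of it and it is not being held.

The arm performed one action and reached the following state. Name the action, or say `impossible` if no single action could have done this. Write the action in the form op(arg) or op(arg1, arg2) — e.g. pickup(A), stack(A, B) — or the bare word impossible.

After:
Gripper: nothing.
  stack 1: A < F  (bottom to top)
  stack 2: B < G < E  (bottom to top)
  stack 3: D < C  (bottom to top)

target: towers=[A/F; B/G/E; D/C] holding=-
        putdown(E) → towers=[A/F; B/G; D/C; E] holding=-
       stack(E, F) → towers=[A/F/E; B/G; D/C] holding=-
       stack(E, G) → towers=[A/F; B/G/E; D/C] holding=-  ← match
       stack(E, C) → towers=[A/F; B/G; D/C/E] holding=-

stack(E, G)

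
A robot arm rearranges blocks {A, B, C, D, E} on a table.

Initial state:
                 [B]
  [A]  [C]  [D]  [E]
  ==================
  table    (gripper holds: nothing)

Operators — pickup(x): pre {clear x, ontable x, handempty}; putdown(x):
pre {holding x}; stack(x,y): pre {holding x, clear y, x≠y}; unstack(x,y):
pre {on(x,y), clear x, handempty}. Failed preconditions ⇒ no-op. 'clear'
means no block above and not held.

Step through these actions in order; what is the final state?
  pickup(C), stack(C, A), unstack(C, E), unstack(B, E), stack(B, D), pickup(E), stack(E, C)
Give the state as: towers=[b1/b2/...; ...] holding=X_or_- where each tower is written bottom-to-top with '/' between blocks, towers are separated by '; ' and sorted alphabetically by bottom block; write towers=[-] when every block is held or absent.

towers=[A/C/E; D/B] holding=-

step 1 (pickup(C)): towers=[A; D; E/B] holding=C
step 2 (stack(C, A)): towers=[A/C; D; E/B] holding=-
step 3 (unstack(C, E)) [no-op]: towers=[A/C; D; E/B] holding=-
step 4 (unstack(B, E)): towers=[A/C; D; E] holding=B
step 5 (stack(B, D)): towers=[A/C; D/B; E] holding=-
step 6 (pickup(E)): towers=[A/C; D/B] holding=E
step 7 (stack(E, C)): towers=[A/C/E; D/B] holding=-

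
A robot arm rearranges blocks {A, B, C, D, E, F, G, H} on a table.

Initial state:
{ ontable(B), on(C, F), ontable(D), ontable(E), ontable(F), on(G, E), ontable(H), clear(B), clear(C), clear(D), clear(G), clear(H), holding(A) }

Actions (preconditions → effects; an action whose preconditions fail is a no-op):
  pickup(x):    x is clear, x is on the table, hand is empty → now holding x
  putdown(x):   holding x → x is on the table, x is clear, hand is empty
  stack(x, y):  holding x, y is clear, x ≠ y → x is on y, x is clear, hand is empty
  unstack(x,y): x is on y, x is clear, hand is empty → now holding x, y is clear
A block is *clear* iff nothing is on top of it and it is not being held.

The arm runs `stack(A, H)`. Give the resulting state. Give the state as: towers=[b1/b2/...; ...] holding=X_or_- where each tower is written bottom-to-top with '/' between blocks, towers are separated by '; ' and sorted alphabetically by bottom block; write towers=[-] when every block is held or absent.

towers=[B; D; E/G; F/C; H/A] holding=-

before: towers=[B; D; E/G; F/C; H] holding=A
pre[stack(A, H)]: holding(A) ok, clear(H) ok, A≠H ok
all met → apply stack(A, H)
after:  towers=[B; D; E/G; F/C; H/A] holding=-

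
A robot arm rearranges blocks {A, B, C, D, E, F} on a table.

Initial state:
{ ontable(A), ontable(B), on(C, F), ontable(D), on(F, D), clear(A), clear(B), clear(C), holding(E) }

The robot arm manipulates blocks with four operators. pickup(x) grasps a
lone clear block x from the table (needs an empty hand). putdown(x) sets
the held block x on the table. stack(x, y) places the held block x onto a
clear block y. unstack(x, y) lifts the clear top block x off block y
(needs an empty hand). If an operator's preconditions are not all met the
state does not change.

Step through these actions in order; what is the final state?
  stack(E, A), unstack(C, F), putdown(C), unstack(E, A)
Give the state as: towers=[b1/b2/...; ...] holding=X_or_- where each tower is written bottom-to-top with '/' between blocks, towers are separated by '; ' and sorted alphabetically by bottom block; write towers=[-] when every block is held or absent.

step 1 (stack(E, A)): towers=[A/E; B; D/F/C] holding=-
step 2 (unstack(C, F)): towers=[A/E; B; D/F] holding=C
step 3 (putdown(C)): towers=[A/E; B; C; D/F] holding=-
step 4 (unstack(E, A)): towers=[A; B; C; D/F] holding=E

towers=[A; B; C; D/F] holding=E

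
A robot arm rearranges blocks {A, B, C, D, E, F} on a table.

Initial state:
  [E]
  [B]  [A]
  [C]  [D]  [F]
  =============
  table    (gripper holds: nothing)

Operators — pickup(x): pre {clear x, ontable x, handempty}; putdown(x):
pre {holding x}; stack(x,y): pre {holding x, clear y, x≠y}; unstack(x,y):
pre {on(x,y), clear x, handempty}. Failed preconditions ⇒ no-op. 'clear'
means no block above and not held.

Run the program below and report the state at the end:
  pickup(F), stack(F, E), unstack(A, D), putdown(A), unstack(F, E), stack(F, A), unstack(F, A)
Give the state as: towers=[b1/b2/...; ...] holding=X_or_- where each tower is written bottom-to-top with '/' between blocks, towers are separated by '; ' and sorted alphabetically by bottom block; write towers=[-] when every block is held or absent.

step 1 (pickup(F)): towers=[C/B/E; D/A] holding=F
step 2 (stack(F, E)): towers=[C/B/E/F; D/A] holding=-
step 3 (unstack(A, D)): towers=[C/B/E/F; D] holding=A
step 4 (putdown(A)): towers=[A; C/B/E/F; D] holding=-
step 5 (unstack(F, E)): towers=[A; C/B/E; D] holding=F
step 6 (stack(F, A)): towers=[A/F; C/B/E; D] holding=-
step 7 (unstack(F, A)): towers=[A; C/B/E; D] holding=F

towers=[A; C/B/E; D] holding=F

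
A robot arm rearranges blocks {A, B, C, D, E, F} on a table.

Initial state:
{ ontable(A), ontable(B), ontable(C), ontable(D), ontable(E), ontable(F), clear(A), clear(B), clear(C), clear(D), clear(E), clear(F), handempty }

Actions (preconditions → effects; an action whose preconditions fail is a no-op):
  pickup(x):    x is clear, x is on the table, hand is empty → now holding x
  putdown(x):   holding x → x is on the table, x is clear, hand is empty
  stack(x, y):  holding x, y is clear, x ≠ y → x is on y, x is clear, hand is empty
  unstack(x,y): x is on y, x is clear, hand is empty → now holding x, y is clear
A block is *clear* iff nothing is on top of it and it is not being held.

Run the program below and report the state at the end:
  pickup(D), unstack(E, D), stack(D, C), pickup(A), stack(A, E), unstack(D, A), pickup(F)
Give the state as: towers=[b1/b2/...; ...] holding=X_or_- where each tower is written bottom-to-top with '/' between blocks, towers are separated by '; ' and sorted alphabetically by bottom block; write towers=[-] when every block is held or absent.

step 1 (pickup(D)): towers=[A; B; C; E; F] holding=D
step 2 (unstack(E, D)) [no-op]: towers=[A; B; C; E; F] holding=D
step 3 (stack(D, C)): towers=[A; B; C/D; E; F] holding=-
step 4 (pickup(A)): towers=[B; C/D; E; F] holding=A
step 5 (stack(A, E)): towers=[B; C/D; E/A; F] holding=-
step 6 (unstack(D, A)) [no-op]: towers=[B; C/D; E/A; F] holding=-
step 7 (pickup(F)): towers=[B; C/D; E/A] holding=F

towers=[B; C/D; E/A] holding=F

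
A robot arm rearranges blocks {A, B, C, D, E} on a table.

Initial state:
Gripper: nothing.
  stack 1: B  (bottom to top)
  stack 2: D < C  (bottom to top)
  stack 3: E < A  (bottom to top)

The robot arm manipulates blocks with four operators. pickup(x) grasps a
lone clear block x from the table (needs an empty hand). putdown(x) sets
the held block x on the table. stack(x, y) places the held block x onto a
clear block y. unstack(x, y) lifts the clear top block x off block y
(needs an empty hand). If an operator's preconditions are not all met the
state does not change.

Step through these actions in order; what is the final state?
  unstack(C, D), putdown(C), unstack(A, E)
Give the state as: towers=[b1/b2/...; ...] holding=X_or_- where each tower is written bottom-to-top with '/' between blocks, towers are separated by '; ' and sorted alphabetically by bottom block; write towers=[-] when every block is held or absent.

towers=[B; C; D; E] holding=A

step 1 (unstack(C, D)): towers=[B; D; E/A] holding=C
step 2 (putdown(C)): towers=[B; C; D; E/A] holding=-
step 3 (unstack(A, E)): towers=[B; C; D; E] holding=A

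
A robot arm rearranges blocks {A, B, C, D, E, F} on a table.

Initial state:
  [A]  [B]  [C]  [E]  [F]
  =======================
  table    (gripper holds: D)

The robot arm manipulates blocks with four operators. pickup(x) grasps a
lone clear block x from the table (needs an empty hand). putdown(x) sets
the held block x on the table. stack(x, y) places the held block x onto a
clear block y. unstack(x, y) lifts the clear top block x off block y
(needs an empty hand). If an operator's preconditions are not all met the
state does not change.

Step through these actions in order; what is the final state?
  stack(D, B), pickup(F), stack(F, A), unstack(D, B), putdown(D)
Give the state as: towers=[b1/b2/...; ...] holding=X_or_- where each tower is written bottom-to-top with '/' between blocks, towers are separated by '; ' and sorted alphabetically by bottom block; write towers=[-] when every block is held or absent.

step 1 (stack(D, B)): towers=[A; B/D; C; E; F] holding=-
step 2 (pickup(F)): towers=[A; B/D; C; E] holding=F
step 3 (stack(F, A)): towers=[A/F; B/D; C; E] holding=-
step 4 (unstack(D, B)): towers=[A/F; B; C; E] holding=D
step 5 (putdown(D)): towers=[A/F; B; C; D; E] holding=-

towers=[A/F; B; C; D; E] holding=-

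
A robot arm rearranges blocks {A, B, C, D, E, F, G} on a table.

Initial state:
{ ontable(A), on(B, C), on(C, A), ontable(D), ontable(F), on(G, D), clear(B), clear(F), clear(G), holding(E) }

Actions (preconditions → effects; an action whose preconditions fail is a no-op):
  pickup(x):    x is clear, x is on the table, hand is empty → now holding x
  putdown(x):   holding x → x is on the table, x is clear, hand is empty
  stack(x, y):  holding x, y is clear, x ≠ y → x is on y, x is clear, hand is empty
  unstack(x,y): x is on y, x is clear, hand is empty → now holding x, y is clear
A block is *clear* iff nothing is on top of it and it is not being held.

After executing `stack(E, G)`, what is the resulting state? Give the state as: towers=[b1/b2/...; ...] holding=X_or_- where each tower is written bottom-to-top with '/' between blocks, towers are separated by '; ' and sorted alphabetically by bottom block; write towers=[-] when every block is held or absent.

before: towers=[A/C/B; D/G; F] holding=E
pre[stack(E, G)]: holding(E) yes, clear(G) yes, E≠G yes
all met → apply stack(E, G)
after:  towers=[A/C/B; D/G/E; F] holding=-

towers=[A/C/B; D/G/E; F] holding=-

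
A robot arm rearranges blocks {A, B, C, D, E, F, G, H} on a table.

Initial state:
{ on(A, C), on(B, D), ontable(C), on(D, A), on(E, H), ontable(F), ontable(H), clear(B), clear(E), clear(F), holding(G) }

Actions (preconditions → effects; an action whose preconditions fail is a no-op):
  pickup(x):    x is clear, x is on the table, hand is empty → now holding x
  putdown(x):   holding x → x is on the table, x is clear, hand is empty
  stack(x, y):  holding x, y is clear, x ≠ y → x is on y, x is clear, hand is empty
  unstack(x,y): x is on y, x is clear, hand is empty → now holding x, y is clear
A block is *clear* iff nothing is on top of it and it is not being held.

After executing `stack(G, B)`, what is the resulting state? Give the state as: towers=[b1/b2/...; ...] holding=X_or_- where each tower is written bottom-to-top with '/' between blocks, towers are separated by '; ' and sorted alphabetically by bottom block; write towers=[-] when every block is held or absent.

towers=[C/A/D/B/G; F; H/E] holding=-

before: towers=[C/A/D/B; F; H/E] holding=G
pre[stack(G, B)]: holding(G) ok, clear(B) ok, G≠B ok
all met → apply stack(G, B)
after:  towers=[C/A/D/B/G; F; H/E] holding=-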